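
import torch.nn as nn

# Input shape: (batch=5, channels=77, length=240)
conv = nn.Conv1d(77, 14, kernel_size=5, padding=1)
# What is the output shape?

Input shape: (5, 77, 240)
Output shape: (5, 14, 238)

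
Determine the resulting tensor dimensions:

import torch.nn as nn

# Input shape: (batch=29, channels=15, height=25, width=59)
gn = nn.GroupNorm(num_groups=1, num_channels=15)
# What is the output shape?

Input shape: (29, 15, 25, 59)
Output shape: (29, 15, 25, 59)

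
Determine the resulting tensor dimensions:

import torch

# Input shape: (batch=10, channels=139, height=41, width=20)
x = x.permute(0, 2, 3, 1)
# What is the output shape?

Input shape: (10, 139, 41, 20)
Output shape: (10, 41, 20, 139)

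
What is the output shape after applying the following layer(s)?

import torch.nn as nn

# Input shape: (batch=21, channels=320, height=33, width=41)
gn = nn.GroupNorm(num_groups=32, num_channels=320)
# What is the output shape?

Input shape: (21, 320, 33, 41)
Output shape: (21, 320, 33, 41)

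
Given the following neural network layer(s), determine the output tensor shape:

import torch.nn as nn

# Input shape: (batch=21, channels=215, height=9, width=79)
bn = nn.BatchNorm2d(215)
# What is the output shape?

Input shape: (21, 215, 9, 79)
Output shape: (21, 215, 9, 79)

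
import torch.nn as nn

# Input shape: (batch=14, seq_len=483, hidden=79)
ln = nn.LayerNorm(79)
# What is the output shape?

Input shape: (14, 483, 79)
Output shape: (14, 483, 79)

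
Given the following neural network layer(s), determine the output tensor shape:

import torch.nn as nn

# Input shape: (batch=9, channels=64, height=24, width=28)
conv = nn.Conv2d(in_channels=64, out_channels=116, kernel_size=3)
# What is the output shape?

Input shape: (9, 64, 24, 28)
Output shape: (9, 116, 22, 26)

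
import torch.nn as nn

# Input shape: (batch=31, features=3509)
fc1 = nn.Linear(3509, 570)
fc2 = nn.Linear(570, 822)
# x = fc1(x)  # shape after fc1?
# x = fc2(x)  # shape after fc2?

Input shape: (31, 3509)
  -> after fc1: (31, 570)
Output shape: (31, 822)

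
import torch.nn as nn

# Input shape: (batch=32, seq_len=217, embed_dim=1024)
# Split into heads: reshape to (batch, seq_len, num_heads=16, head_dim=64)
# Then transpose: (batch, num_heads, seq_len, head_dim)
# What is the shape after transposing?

Input shape: (32, 217, 1024)
  -> after reshape: (32, 217, 16, 64)
Output shape: (32, 16, 217, 64)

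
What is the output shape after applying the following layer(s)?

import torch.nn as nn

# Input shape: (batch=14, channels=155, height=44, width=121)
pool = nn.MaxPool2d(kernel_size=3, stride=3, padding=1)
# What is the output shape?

Input shape: (14, 155, 44, 121)
Output shape: (14, 155, 15, 41)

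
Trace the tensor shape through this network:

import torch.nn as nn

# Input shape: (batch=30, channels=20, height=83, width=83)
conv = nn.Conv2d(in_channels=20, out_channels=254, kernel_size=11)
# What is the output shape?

Input shape: (30, 20, 83, 83)
Output shape: (30, 254, 73, 73)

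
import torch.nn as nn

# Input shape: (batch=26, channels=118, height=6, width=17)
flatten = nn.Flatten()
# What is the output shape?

Input shape: (26, 118, 6, 17)
Output shape: (26, 12036)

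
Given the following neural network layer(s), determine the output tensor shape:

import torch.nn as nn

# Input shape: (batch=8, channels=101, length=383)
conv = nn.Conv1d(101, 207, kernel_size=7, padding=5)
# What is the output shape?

Input shape: (8, 101, 383)
Output shape: (8, 207, 387)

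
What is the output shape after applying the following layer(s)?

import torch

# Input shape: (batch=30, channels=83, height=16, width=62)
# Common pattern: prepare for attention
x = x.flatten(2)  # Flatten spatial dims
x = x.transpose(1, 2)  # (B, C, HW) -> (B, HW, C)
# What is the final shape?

Input shape: (30, 83, 16, 62)
  -> after flatten(2): (30, 83, 992)
Output shape: (30, 992, 83)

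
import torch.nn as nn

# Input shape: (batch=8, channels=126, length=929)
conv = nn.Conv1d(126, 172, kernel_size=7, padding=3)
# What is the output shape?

Input shape: (8, 126, 929)
Output shape: (8, 172, 929)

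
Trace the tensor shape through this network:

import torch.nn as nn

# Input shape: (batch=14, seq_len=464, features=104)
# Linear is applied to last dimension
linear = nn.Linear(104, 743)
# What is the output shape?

Input shape: (14, 464, 104)
Output shape: (14, 464, 743)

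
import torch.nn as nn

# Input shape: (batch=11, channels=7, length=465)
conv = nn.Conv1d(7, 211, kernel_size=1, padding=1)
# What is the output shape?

Input shape: (11, 7, 465)
Output shape: (11, 211, 467)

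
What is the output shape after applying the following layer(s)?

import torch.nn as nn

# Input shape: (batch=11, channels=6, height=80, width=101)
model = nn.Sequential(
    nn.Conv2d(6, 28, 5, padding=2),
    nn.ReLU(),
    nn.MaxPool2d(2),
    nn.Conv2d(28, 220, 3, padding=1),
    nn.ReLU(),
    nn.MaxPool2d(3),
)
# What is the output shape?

Input shape: (11, 6, 80, 101)
  -> after first Conv2d: (11, 28, 80, 101)
  -> after first MaxPool2d: (11, 28, 40, 50)
  -> after second Conv2d: (11, 220, 40, 50)
Output shape: (11, 220, 13, 16)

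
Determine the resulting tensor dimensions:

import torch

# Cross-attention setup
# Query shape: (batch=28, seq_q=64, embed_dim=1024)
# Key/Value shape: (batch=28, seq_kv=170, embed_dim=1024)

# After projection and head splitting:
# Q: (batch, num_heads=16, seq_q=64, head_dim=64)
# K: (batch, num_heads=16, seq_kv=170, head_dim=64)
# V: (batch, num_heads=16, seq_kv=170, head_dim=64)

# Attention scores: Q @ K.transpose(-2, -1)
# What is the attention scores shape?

Input shape: (28, 64, 1024)
Output shape: (28, 16, 64, 170)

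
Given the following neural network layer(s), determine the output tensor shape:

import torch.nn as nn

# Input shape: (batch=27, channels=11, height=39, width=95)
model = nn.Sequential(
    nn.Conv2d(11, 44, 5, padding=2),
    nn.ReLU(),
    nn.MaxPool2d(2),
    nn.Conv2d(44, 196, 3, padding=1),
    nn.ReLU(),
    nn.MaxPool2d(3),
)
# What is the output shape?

Input shape: (27, 11, 39, 95)
  -> after first Conv2d: (27, 44, 39, 95)
  -> after first MaxPool2d: (27, 44, 19, 47)
  -> after second Conv2d: (27, 196, 19, 47)
Output shape: (27, 196, 6, 15)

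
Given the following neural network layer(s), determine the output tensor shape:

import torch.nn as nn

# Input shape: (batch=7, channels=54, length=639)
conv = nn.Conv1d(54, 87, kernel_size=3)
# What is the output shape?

Input shape: (7, 54, 639)
Output shape: (7, 87, 637)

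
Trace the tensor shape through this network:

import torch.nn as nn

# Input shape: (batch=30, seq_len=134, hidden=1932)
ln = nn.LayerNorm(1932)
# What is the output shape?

Input shape: (30, 134, 1932)
Output shape: (30, 134, 1932)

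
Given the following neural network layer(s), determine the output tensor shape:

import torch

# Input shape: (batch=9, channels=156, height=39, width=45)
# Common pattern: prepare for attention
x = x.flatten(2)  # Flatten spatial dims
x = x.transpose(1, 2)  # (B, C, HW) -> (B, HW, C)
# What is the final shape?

Input shape: (9, 156, 39, 45)
  -> after flatten(2): (9, 156, 1755)
Output shape: (9, 1755, 156)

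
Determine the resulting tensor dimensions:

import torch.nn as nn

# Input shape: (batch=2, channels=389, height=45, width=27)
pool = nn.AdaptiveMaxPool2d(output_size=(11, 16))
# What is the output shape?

Input shape: (2, 389, 45, 27)
Output shape: (2, 389, 11, 16)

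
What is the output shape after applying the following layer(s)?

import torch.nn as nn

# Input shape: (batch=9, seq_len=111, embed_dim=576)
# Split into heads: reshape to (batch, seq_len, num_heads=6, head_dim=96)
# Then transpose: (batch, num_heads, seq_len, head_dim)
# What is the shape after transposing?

Input shape: (9, 111, 576)
  -> after reshape: (9, 111, 6, 96)
Output shape: (9, 6, 111, 96)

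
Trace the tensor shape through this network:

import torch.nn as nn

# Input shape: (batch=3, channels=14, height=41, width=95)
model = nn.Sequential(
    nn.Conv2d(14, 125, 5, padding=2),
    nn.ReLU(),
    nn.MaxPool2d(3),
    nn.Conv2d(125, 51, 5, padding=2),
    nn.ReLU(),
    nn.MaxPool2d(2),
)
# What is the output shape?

Input shape: (3, 14, 41, 95)
  -> after first Conv2d: (3, 125, 41, 95)
  -> after first MaxPool2d: (3, 125, 13, 31)
  -> after second Conv2d: (3, 51, 13, 31)
Output shape: (3, 51, 6, 15)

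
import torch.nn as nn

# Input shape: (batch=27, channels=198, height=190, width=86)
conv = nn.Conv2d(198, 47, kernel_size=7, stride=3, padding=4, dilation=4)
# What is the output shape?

Input shape: (27, 198, 190, 86)
Output shape: (27, 47, 58, 24)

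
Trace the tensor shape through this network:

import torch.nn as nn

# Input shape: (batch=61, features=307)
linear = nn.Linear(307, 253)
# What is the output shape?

Input shape: (61, 307)
Output shape: (61, 253)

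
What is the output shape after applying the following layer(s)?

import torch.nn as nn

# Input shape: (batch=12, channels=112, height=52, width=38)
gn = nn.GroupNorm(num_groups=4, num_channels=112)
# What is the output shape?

Input shape: (12, 112, 52, 38)
Output shape: (12, 112, 52, 38)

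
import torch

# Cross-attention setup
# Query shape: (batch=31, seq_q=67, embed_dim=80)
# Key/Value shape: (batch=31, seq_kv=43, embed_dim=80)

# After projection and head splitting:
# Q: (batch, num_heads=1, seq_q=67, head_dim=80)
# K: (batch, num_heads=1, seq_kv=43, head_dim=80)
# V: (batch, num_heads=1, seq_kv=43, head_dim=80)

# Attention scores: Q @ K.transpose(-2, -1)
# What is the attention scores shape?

Input shape: (31, 67, 80)
Output shape: (31, 1, 67, 43)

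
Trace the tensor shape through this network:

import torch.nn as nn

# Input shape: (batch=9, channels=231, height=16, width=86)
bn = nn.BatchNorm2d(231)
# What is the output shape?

Input shape: (9, 231, 16, 86)
Output shape: (9, 231, 16, 86)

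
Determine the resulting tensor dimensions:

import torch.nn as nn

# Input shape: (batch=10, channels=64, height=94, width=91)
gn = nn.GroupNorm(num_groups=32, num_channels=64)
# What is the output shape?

Input shape: (10, 64, 94, 91)
Output shape: (10, 64, 94, 91)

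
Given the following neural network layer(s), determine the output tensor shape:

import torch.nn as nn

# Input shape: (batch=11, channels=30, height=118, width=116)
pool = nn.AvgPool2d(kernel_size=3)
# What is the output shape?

Input shape: (11, 30, 118, 116)
Output shape: (11, 30, 39, 38)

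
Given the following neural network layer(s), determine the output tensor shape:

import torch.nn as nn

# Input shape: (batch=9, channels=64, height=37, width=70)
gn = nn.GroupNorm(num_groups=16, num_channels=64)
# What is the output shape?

Input shape: (9, 64, 37, 70)
Output shape: (9, 64, 37, 70)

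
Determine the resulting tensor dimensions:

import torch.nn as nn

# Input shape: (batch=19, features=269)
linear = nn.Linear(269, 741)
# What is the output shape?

Input shape: (19, 269)
Output shape: (19, 741)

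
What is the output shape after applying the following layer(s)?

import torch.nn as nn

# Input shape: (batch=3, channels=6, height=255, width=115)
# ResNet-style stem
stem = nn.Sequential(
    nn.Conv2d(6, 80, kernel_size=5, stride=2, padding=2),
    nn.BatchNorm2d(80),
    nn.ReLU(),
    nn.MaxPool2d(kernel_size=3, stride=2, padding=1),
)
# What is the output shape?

Input shape: (3, 6, 255, 115)
  -> after Conv2d 5x5 stride=2: (3, 80, 128, 58)
Output shape: (3, 80, 64, 29)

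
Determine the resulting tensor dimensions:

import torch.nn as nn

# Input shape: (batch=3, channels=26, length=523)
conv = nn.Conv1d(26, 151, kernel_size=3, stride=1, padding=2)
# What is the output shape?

Input shape: (3, 26, 523)
Output shape: (3, 151, 525)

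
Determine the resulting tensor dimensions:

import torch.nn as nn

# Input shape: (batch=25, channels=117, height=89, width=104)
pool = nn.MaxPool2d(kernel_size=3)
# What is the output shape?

Input shape: (25, 117, 89, 104)
Output shape: (25, 117, 29, 34)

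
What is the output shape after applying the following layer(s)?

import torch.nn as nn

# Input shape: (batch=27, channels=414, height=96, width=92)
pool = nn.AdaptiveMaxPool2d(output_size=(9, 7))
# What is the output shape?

Input shape: (27, 414, 96, 92)
Output shape: (27, 414, 9, 7)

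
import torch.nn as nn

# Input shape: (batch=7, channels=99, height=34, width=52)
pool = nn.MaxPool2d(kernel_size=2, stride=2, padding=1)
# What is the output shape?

Input shape: (7, 99, 34, 52)
Output shape: (7, 99, 18, 27)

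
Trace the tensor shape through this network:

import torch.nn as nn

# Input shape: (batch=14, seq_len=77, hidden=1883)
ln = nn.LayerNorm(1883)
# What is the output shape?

Input shape: (14, 77, 1883)
Output shape: (14, 77, 1883)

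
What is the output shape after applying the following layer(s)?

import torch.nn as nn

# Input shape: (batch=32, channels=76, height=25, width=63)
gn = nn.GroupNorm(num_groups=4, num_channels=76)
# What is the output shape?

Input shape: (32, 76, 25, 63)
Output shape: (32, 76, 25, 63)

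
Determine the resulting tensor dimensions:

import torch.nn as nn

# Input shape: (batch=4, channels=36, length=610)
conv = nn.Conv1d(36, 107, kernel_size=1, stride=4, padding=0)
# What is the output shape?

Input shape: (4, 36, 610)
Output shape: (4, 107, 153)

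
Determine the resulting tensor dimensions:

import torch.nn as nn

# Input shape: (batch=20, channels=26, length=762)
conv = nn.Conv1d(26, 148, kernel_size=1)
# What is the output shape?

Input shape: (20, 26, 762)
Output shape: (20, 148, 762)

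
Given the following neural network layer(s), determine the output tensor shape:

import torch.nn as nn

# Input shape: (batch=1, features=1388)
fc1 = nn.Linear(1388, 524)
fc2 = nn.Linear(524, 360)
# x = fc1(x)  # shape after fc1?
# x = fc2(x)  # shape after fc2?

Input shape: (1, 1388)
  -> after fc1: (1, 524)
Output shape: (1, 360)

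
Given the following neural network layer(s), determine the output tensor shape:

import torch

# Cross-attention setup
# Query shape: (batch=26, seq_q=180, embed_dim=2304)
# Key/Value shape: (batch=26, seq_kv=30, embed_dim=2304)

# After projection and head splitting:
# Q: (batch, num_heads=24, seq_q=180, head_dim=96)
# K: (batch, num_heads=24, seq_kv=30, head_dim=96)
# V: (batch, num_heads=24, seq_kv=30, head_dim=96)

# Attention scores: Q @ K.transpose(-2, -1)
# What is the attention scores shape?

Input shape: (26, 180, 2304)
Output shape: (26, 24, 180, 30)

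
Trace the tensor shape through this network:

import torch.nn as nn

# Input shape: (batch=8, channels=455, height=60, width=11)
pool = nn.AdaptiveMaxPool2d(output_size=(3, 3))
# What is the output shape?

Input shape: (8, 455, 60, 11)
Output shape: (8, 455, 3, 3)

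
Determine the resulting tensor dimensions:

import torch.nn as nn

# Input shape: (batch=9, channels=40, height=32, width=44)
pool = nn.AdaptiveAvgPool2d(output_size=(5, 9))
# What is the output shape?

Input shape: (9, 40, 32, 44)
Output shape: (9, 40, 5, 9)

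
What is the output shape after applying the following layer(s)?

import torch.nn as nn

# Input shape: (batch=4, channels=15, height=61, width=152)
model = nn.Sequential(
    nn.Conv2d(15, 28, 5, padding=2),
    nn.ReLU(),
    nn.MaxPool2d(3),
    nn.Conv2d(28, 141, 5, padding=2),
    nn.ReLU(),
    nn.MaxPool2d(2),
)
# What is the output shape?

Input shape: (4, 15, 61, 152)
  -> after first Conv2d: (4, 28, 61, 152)
  -> after first MaxPool2d: (4, 28, 20, 50)
  -> after second Conv2d: (4, 141, 20, 50)
Output shape: (4, 141, 10, 25)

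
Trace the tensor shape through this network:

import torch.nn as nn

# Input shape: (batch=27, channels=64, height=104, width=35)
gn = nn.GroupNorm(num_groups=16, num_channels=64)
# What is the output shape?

Input shape: (27, 64, 104, 35)
Output shape: (27, 64, 104, 35)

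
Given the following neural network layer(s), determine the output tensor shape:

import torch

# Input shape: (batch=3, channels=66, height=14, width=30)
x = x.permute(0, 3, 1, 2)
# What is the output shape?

Input shape: (3, 66, 14, 30)
Output shape: (3, 30, 66, 14)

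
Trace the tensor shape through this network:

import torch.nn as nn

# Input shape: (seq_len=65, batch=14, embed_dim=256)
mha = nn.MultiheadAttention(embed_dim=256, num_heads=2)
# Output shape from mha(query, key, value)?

Input shape: (65, 14, 256)
Output shape: (65, 14, 256)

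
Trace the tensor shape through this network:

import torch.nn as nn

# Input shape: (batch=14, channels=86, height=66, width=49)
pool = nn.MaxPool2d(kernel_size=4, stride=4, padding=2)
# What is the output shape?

Input shape: (14, 86, 66, 49)
Output shape: (14, 86, 17, 13)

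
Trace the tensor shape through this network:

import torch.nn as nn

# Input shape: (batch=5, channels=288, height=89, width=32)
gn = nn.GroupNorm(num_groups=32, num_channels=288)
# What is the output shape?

Input shape: (5, 288, 89, 32)
Output shape: (5, 288, 89, 32)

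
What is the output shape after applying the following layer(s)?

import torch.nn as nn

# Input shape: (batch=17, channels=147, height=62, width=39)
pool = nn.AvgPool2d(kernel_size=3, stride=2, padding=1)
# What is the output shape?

Input shape: (17, 147, 62, 39)
Output shape: (17, 147, 31, 20)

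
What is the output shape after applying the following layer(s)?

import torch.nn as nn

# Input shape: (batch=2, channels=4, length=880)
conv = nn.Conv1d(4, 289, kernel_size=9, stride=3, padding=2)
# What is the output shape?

Input shape: (2, 4, 880)
Output shape: (2, 289, 292)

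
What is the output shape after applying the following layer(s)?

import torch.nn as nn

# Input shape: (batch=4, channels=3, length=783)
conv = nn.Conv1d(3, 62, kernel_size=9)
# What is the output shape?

Input shape: (4, 3, 783)
Output shape: (4, 62, 775)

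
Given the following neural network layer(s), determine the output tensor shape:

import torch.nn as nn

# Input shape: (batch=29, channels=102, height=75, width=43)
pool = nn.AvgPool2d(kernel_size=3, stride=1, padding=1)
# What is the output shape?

Input shape: (29, 102, 75, 43)
Output shape: (29, 102, 75, 43)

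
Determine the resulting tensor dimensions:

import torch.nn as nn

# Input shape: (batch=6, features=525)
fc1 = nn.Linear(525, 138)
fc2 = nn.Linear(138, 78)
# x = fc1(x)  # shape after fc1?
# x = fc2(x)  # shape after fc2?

Input shape: (6, 525)
  -> after fc1: (6, 138)
Output shape: (6, 78)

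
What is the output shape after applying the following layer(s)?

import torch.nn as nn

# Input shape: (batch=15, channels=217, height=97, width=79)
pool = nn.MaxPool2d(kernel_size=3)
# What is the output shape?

Input shape: (15, 217, 97, 79)
Output shape: (15, 217, 32, 26)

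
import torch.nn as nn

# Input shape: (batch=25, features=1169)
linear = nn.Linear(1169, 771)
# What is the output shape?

Input shape: (25, 1169)
Output shape: (25, 771)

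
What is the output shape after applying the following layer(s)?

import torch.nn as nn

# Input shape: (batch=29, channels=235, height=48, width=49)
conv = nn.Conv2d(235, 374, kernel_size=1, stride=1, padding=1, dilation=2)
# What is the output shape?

Input shape: (29, 235, 48, 49)
Output shape: (29, 374, 50, 51)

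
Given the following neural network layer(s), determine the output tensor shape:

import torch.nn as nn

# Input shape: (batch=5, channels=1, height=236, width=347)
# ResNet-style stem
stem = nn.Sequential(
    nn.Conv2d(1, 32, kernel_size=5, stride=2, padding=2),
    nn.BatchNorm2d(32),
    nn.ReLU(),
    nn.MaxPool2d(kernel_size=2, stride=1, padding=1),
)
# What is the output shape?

Input shape: (5, 1, 236, 347)
  -> after Conv2d 5x5 stride=2: (5, 32, 118, 174)
Output shape: (5, 32, 119, 175)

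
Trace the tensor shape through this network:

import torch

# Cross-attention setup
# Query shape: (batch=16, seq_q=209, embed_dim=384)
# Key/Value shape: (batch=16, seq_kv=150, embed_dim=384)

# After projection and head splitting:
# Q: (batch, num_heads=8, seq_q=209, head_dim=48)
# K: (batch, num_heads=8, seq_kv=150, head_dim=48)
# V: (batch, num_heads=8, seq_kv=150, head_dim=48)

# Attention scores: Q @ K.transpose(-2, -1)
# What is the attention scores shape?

Input shape: (16, 209, 384)
Output shape: (16, 8, 209, 150)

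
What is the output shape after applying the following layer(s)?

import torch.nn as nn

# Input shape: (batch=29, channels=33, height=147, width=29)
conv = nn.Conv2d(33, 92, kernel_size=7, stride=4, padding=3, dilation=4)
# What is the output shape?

Input shape: (29, 33, 147, 29)
Output shape: (29, 92, 33, 3)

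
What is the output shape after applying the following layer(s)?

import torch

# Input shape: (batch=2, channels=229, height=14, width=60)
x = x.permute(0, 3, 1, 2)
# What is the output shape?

Input shape: (2, 229, 14, 60)
Output shape: (2, 60, 229, 14)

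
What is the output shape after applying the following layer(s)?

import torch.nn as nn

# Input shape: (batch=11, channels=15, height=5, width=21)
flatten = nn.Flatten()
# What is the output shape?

Input shape: (11, 15, 5, 21)
Output shape: (11, 1575)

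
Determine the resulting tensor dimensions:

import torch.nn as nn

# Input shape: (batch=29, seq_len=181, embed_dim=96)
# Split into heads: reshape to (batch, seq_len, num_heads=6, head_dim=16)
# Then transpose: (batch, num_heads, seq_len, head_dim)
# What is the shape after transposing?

Input shape: (29, 181, 96)
  -> after reshape: (29, 181, 6, 16)
Output shape: (29, 6, 181, 16)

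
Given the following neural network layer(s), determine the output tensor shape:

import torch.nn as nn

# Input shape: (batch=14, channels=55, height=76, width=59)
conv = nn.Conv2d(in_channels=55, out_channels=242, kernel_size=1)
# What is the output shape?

Input shape: (14, 55, 76, 59)
Output shape: (14, 242, 76, 59)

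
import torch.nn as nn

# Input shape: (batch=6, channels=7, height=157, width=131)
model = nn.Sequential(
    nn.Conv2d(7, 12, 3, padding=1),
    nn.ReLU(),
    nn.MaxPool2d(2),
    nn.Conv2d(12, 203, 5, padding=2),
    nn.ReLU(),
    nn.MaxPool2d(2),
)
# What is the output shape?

Input shape: (6, 7, 157, 131)
  -> after first Conv2d: (6, 12, 157, 131)
  -> after first MaxPool2d: (6, 12, 78, 65)
  -> after second Conv2d: (6, 203, 78, 65)
Output shape: (6, 203, 39, 32)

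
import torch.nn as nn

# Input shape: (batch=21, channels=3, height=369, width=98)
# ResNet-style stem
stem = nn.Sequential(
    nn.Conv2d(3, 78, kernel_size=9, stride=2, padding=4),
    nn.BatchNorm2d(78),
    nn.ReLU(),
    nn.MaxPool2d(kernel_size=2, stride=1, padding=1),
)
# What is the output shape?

Input shape: (21, 3, 369, 98)
  -> after Conv2d 9x9 stride=2: (21, 78, 185, 49)
Output shape: (21, 78, 186, 50)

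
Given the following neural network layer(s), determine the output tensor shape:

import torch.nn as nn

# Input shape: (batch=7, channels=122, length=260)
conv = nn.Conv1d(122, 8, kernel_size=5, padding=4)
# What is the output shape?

Input shape: (7, 122, 260)
Output shape: (7, 8, 264)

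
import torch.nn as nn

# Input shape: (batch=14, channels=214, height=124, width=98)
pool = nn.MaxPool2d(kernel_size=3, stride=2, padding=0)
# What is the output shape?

Input shape: (14, 214, 124, 98)
Output shape: (14, 214, 61, 48)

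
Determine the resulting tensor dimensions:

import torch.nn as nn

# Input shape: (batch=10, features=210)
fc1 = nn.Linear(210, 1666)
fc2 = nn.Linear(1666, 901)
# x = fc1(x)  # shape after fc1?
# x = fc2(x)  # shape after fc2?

Input shape: (10, 210)
  -> after fc1: (10, 1666)
Output shape: (10, 901)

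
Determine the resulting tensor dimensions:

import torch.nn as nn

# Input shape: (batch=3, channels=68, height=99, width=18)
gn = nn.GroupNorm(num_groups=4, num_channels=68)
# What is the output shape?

Input shape: (3, 68, 99, 18)
Output shape: (3, 68, 99, 18)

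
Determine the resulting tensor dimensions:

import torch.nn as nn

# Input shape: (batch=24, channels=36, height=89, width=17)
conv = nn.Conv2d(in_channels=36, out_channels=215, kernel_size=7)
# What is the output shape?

Input shape: (24, 36, 89, 17)
Output shape: (24, 215, 83, 11)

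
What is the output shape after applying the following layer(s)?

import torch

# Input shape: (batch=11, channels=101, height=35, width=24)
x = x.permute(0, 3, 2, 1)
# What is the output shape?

Input shape: (11, 101, 35, 24)
Output shape: (11, 24, 35, 101)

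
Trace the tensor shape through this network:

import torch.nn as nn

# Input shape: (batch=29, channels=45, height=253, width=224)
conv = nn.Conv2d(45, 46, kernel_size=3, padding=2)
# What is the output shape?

Input shape: (29, 45, 253, 224)
Output shape: (29, 46, 255, 226)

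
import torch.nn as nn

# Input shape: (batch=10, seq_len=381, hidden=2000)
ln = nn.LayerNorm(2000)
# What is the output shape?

Input shape: (10, 381, 2000)
Output shape: (10, 381, 2000)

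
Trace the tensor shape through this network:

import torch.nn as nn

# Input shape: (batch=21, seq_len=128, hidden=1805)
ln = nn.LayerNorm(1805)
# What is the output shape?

Input shape: (21, 128, 1805)
Output shape: (21, 128, 1805)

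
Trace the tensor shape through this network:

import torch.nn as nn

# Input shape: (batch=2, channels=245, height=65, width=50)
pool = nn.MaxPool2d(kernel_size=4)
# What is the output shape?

Input shape: (2, 245, 65, 50)
Output shape: (2, 245, 16, 12)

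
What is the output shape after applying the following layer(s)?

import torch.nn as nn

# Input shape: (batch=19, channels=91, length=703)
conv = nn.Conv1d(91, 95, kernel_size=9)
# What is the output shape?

Input shape: (19, 91, 703)
Output shape: (19, 95, 695)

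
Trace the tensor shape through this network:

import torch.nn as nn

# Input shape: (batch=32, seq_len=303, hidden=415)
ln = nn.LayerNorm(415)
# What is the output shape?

Input shape: (32, 303, 415)
Output shape: (32, 303, 415)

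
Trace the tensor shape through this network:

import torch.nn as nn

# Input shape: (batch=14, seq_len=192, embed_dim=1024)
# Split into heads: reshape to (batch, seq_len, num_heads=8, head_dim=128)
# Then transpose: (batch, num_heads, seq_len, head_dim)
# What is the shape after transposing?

Input shape: (14, 192, 1024)
  -> after reshape: (14, 192, 8, 128)
Output shape: (14, 8, 192, 128)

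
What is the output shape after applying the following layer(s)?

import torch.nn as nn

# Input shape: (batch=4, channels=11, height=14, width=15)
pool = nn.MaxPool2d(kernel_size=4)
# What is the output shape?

Input shape: (4, 11, 14, 15)
Output shape: (4, 11, 3, 3)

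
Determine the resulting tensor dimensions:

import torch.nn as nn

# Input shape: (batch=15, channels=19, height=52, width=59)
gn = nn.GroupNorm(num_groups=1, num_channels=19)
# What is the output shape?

Input shape: (15, 19, 52, 59)
Output shape: (15, 19, 52, 59)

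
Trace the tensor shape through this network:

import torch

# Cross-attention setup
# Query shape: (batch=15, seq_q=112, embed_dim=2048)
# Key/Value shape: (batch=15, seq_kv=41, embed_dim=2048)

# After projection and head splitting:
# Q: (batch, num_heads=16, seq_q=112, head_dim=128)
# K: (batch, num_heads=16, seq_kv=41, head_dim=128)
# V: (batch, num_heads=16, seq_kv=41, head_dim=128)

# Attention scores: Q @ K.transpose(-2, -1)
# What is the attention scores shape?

Input shape: (15, 112, 2048)
Output shape: (15, 16, 112, 41)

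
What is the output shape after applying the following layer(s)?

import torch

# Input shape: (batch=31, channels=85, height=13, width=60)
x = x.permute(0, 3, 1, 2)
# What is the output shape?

Input shape: (31, 85, 13, 60)
Output shape: (31, 60, 85, 13)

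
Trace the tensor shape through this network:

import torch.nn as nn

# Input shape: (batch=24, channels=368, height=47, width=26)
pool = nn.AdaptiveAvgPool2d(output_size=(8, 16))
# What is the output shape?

Input shape: (24, 368, 47, 26)
Output shape: (24, 368, 8, 16)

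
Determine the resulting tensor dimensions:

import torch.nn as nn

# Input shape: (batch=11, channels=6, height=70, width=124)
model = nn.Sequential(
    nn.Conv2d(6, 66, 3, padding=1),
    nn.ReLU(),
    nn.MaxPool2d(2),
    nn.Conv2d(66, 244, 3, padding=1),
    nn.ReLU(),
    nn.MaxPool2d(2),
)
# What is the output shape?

Input shape: (11, 6, 70, 124)
  -> after first Conv2d: (11, 66, 70, 124)
  -> after first MaxPool2d: (11, 66, 35, 62)
  -> after second Conv2d: (11, 244, 35, 62)
Output shape: (11, 244, 17, 31)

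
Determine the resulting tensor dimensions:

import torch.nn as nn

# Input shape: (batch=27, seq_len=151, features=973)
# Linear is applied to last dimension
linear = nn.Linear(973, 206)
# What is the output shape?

Input shape: (27, 151, 973)
Output shape: (27, 151, 206)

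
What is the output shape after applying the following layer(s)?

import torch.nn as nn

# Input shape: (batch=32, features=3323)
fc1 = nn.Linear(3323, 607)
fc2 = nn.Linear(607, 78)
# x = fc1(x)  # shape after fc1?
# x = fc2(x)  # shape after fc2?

Input shape: (32, 3323)
  -> after fc1: (32, 607)
Output shape: (32, 78)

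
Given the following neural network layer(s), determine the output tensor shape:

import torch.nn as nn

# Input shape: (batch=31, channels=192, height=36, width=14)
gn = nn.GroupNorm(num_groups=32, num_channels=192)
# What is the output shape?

Input shape: (31, 192, 36, 14)
Output shape: (31, 192, 36, 14)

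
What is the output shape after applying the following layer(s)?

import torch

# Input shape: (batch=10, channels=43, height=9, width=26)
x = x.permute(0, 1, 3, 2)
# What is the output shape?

Input shape: (10, 43, 9, 26)
Output shape: (10, 43, 26, 9)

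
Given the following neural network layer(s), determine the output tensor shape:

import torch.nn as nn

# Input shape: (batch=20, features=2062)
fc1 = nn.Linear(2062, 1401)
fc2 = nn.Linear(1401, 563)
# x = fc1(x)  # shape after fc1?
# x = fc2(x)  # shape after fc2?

Input shape: (20, 2062)
  -> after fc1: (20, 1401)
Output shape: (20, 563)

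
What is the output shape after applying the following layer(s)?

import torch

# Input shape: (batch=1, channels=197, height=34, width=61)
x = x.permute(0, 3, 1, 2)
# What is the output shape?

Input shape: (1, 197, 34, 61)
Output shape: (1, 61, 197, 34)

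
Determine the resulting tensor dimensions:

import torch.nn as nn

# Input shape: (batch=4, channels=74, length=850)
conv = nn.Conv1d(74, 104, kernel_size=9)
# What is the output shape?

Input shape: (4, 74, 850)
Output shape: (4, 104, 842)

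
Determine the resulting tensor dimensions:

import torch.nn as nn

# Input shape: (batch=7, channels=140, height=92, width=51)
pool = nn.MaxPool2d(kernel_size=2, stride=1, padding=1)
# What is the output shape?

Input shape: (7, 140, 92, 51)
Output shape: (7, 140, 93, 52)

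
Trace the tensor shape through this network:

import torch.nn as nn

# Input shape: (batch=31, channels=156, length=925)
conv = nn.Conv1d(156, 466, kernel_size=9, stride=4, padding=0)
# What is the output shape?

Input shape: (31, 156, 925)
Output shape: (31, 466, 230)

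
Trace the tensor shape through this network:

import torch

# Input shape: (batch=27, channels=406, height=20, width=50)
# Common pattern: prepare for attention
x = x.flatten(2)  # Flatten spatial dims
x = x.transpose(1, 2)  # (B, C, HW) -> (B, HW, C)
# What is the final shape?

Input shape: (27, 406, 20, 50)
  -> after flatten(2): (27, 406, 1000)
Output shape: (27, 1000, 406)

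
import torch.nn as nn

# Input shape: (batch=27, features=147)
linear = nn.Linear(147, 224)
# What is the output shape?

Input shape: (27, 147)
Output shape: (27, 224)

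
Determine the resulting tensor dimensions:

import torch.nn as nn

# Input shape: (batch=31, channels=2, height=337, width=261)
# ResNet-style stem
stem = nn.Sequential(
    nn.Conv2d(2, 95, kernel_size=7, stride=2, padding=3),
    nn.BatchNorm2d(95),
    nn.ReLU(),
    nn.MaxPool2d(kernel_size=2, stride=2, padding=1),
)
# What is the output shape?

Input shape: (31, 2, 337, 261)
  -> after Conv2d 7x7 stride=2: (31, 95, 169, 131)
Output shape: (31, 95, 85, 66)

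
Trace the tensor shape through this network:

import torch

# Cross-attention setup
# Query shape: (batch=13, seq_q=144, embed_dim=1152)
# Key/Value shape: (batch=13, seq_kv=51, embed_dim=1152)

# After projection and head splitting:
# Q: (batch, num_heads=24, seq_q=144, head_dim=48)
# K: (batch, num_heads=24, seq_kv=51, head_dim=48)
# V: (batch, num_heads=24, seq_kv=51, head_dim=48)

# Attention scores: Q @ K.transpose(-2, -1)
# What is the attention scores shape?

Input shape: (13, 144, 1152)
Output shape: (13, 24, 144, 51)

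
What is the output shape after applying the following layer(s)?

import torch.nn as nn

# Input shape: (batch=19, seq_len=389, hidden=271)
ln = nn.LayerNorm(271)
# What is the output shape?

Input shape: (19, 389, 271)
Output shape: (19, 389, 271)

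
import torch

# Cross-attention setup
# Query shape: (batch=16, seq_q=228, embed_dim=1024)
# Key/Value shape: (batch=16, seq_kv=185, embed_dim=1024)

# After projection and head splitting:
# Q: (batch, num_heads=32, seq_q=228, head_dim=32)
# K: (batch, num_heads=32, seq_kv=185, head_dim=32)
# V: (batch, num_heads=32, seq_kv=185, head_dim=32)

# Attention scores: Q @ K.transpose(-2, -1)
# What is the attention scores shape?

Input shape: (16, 228, 1024)
Output shape: (16, 32, 228, 185)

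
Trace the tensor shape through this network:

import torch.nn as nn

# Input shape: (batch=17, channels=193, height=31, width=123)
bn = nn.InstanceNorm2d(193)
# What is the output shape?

Input shape: (17, 193, 31, 123)
Output shape: (17, 193, 31, 123)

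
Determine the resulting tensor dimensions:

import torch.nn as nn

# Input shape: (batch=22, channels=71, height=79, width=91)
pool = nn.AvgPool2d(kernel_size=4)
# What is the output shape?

Input shape: (22, 71, 79, 91)
Output shape: (22, 71, 19, 22)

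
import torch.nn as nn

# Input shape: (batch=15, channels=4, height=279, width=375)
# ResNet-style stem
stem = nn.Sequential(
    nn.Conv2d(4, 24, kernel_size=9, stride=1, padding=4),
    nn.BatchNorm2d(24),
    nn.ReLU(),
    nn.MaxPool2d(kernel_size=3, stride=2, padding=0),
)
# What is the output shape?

Input shape: (15, 4, 279, 375)
  -> after Conv2d 9x9 stride=1: (15, 24, 279, 375)
Output shape: (15, 24, 139, 187)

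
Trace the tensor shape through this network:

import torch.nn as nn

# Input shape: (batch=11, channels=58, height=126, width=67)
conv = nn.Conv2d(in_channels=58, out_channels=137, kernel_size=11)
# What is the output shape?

Input shape: (11, 58, 126, 67)
Output shape: (11, 137, 116, 57)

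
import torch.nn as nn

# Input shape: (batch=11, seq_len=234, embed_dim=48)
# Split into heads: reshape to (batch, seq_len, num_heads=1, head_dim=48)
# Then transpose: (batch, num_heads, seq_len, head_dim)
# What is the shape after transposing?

Input shape: (11, 234, 48)
  -> after reshape: (11, 234, 1, 48)
Output shape: (11, 1, 234, 48)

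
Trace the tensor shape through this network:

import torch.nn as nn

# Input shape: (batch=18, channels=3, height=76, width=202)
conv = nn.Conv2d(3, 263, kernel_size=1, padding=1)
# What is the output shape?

Input shape: (18, 3, 76, 202)
Output shape: (18, 263, 78, 204)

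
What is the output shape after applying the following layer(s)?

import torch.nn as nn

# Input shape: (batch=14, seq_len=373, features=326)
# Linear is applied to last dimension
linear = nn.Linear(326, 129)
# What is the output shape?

Input shape: (14, 373, 326)
Output shape: (14, 373, 129)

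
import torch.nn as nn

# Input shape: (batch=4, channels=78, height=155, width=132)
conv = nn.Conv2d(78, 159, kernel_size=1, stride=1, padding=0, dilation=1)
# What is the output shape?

Input shape: (4, 78, 155, 132)
Output shape: (4, 159, 155, 132)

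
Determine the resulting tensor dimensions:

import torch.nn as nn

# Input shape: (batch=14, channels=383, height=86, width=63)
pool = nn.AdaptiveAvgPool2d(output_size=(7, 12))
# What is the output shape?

Input shape: (14, 383, 86, 63)
Output shape: (14, 383, 7, 12)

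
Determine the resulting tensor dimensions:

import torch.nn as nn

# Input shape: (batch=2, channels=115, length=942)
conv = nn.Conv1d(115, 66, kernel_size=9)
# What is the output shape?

Input shape: (2, 115, 942)
Output shape: (2, 66, 934)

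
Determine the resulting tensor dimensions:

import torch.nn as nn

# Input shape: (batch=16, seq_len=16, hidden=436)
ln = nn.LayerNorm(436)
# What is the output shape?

Input shape: (16, 16, 436)
Output shape: (16, 16, 436)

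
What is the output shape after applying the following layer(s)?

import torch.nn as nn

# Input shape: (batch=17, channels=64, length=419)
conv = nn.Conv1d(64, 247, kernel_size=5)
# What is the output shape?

Input shape: (17, 64, 419)
Output shape: (17, 247, 415)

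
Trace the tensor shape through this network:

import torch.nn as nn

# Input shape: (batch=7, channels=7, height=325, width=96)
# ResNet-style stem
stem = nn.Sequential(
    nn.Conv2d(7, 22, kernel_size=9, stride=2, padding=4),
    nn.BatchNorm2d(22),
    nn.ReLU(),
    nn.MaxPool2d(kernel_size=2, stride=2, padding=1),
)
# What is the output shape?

Input shape: (7, 7, 325, 96)
  -> after Conv2d 9x9 stride=2: (7, 22, 163, 48)
Output shape: (7, 22, 82, 25)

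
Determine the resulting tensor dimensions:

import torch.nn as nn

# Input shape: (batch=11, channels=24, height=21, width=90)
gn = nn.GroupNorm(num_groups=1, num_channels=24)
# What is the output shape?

Input shape: (11, 24, 21, 90)
Output shape: (11, 24, 21, 90)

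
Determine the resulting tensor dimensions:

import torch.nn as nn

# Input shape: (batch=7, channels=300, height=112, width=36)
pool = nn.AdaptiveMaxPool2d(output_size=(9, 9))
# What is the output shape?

Input shape: (7, 300, 112, 36)
Output shape: (7, 300, 9, 9)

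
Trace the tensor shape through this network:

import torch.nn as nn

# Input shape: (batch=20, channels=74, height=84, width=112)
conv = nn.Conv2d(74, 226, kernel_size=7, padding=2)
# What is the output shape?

Input shape: (20, 74, 84, 112)
Output shape: (20, 226, 82, 110)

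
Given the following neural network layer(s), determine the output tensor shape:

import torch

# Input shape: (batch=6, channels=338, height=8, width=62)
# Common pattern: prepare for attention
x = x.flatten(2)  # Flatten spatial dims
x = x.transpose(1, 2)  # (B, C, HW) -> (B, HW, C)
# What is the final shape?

Input shape: (6, 338, 8, 62)
  -> after flatten(2): (6, 338, 496)
Output shape: (6, 496, 338)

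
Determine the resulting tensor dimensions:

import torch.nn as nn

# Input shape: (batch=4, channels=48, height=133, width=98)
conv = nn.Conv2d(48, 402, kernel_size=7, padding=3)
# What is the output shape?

Input shape: (4, 48, 133, 98)
Output shape: (4, 402, 133, 98)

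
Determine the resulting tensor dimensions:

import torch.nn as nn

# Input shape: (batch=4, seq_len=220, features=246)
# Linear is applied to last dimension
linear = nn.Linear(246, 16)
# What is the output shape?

Input shape: (4, 220, 246)
Output shape: (4, 220, 16)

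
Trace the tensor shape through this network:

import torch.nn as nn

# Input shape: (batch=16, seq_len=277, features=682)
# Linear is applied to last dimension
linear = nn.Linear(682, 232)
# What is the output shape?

Input shape: (16, 277, 682)
Output shape: (16, 277, 232)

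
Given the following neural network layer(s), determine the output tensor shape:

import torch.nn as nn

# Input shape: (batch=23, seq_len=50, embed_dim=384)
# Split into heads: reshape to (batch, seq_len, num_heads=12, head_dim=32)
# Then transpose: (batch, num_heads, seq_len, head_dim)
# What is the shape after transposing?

Input shape: (23, 50, 384)
  -> after reshape: (23, 50, 12, 32)
Output shape: (23, 12, 50, 32)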